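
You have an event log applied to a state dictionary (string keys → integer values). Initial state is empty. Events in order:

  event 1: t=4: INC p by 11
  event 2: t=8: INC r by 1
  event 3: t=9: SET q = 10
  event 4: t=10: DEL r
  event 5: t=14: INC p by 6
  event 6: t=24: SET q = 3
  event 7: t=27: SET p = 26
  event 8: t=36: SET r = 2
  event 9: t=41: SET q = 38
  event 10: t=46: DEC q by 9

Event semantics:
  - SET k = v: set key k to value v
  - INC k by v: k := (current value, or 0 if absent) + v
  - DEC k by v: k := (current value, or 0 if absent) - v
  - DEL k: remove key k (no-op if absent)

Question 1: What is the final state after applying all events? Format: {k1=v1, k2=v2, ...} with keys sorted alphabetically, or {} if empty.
Answer: {p=26, q=29, r=2}

Derivation:
  after event 1 (t=4: INC p by 11): {p=11}
  after event 2 (t=8: INC r by 1): {p=11, r=1}
  after event 3 (t=9: SET q = 10): {p=11, q=10, r=1}
  after event 4 (t=10: DEL r): {p=11, q=10}
  after event 5 (t=14: INC p by 6): {p=17, q=10}
  after event 6 (t=24: SET q = 3): {p=17, q=3}
  after event 7 (t=27: SET p = 26): {p=26, q=3}
  after event 8 (t=36: SET r = 2): {p=26, q=3, r=2}
  after event 9 (t=41: SET q = 38): {p=26, q=38, r=2}
  after event 10 (t=46: DEC q by 9): {p=26, q=29, r=2}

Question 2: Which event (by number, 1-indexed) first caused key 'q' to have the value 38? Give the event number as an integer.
Looking for first event where q becomes 38:
  event 3: q = 10
  event 4: q = 10
  event 5: q = 10
  event 6: q = 3
  event 7: q = 3
  event 8: q = 3
  event 9: q 3 -> 38  <-- first match

Answer: 9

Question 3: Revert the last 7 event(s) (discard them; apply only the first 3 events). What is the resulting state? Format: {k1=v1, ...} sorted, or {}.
Answer: {p=11, q=10, r=1}

Derivation:
Keep first 3 events (discard last 7):
  after event 1 (t=4: INC p by 11): {p=11}
  after event 2 (t=8: INC r by 1): {p=11, r=1}
  after event 3 (t=9: SET q = 10): {p=11, q=10, r=1}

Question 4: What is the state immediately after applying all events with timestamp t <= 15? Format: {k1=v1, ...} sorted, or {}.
Answer: {p=17, q=10}

Derivation:
Apply events with t <= 15 (5 events):
  after event 1 (t=4: INC p by 11): {p=11}
  after event 2 (t=8: INC r by 1): {p=11, r=1}
  after event 3 (t=9: SET q = 10): {p=11, q=10, r=1}
  after event 4 (t=10: DEL r): {p=11, q=10}
  after event 5 (t=14: INC p by 6): {p=17, q=10}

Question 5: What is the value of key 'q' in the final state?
Answer: 29

Derivation:
Track key 'q' through all 10 events:
  event 1 (t=4: INC p by 11): q unchanged
  event 2 (t=8: INC r by 1): q unchanged
  event 3 (t=9: SET q = 10): q (absent) -> 10
  event 4 (t=10: DEL r): q unchanged
  event 5 (t=14: INC p by 6): q unchanged
  event 6 (t=24: SET q = 3): q 10 -> 3
  event 7 (t=27: SET p = 26): q unchanged
  event 8 (t=36: SET r = 2): q unchanged
  event 9 (t=41: SET q = 38): q 3 -> 38
  event 10 (t=46: DEC q by 9): q 38 -> 29
Final: q = 29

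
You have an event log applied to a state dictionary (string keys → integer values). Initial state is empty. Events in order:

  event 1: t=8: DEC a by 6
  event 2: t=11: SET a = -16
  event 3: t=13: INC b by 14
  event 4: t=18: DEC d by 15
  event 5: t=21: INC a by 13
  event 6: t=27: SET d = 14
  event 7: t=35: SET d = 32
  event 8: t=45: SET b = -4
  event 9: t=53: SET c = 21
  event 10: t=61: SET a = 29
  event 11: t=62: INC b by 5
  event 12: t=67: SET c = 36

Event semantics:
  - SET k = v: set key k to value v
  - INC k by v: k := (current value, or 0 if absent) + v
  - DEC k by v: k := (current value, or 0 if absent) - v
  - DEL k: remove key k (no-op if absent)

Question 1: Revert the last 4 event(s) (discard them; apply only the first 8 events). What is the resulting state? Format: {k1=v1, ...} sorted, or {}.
Answer: {a=-3, b=-4, d=32}

Derivation:
Keep first 8 events (discard last 4):
  after event 1 (t=8: DEC a by 6): {a=-6}
  after event 2 (t=11: SET a = -16): {a=-16}
  after event 3 (t=13: INC b by 14): {a=-16, b=14}
  after event 4 (t=18: DEC d by 15): {a=-16, b=14, d=-15}
  after event 5 (t=21: INC a by 13): {a=-3, b=14, d=-15}
  after event 6 (t=27: SET d = 14): {a=-3, b=14, d=14}
  after event 7 (t=35: SET d = 32): {a=-3, b=14, d=32}
  after event 8 (t=45: SET b = -4): {a=-3, b=-4, d=32}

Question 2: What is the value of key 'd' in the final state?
Answer: 32

Derivation:
Track key 'd' through all 12 events:
  event 1 (t=8: DEC a by 6): d unchanged
  event 2 (t=11: SET a = -16): d unchanged
  event 3 (t=13: INC b by 14): d unchanged
  event 4 (t=18: DEC d by 15): d (absent) -> -15
  event 5 (t=21: INC a by 13): d unchanged
  event 6 (t=27: SET d = 14): d -15 -> 14
  event 7 (t=35: SET d = 32): d 14 -> 32
  event 8 (t=45: SET b = -4): d unchanged
  event 9 (t=53: SET c = 21): d unchanged
  event 10 (t=61: SET a = 29): d unchanged
  event 11 (t=62: INC b by 5): d unchanged
  event 12 (t=67: SET c = 36): d unchanged
Final: d = 32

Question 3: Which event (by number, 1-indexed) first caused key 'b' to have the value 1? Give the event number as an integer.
Answer: 11

Derivation:
Looking for first event where b becomes 1:
  event 3: b = 14
  event 4: b = 14
  event 5: b = 14
  event 6: b = 14
  event 7: b = 14
  event 8: b = -4
  event 9: b = -4
  event 10: b = -4
  event 11: b -4 -> 1  <-- first match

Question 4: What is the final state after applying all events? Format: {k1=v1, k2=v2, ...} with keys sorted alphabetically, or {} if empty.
  after event 1 (t=8: DEC a by 6): {a=-6}
  after event 2 (t=11: SET a = -16): {a=-16}
  after event 3 (t=13: INC b by 14): {a=-16, b=14}
  after event 4 (t=18: DEC d by 15): {a=-16, b=14, d=-15}
  after event 5 (t=21: INC a by 13): {a=-3, b=14, d=-15}
  after event 6 (t=27: SET d = 14): {a=-3, b=14, d=14}
  after event 7 (t=35: SET d = 32): {a=-3, b=14, d=32}
  after event 8 (t=45: SET b = -4): {a=-3, b=-4, d=32}
  after event 9 (t=53: SET c = 21): {a=-3, b=-4, c=21, d=32}
  after event 10 (t=61: SET a = 29): {a=29, b=-4, c=21, d=32}
  after event 11 (t=62: INC b by 5): {a=29, b=1, c=21, d=32}
  after event 12 (t=67: SET c = 36): {a=29, b=1, c=36, d=32}

Answer: {a=29, b=1, c=36, d=32}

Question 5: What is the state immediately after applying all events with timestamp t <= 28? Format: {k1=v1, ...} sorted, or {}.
Apply events with t <= 28 (6 events):
  after event 1 (t=8: DEC a by 6): {a=-6}
  after event 2 (t=11: SET a = -16): {a=-16}
  after event 3 (t=13: INC b by 14): {a=-16, b=14}
  after event 4 (t=18: DEC d by 15): {a=-16, b=14, d=-15}
  after event 5 (t=21: INC a by 13): {a=-3, b=14, d=-15}
  after event 6 (t=27: SET d = 14): {a=-3, b=14, d=14}

Answer: {a=-3, b=14, d=14}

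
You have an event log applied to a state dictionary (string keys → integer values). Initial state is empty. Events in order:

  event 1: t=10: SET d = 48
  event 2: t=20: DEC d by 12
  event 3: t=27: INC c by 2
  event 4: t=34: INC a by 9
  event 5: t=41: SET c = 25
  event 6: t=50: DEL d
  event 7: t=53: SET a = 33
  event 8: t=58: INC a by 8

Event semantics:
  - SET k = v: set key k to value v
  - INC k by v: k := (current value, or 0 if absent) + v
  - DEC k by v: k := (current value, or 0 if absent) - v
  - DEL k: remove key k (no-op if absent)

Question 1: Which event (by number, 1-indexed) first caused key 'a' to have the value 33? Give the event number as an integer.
Looking for first event where a becomes 33:
  event 4: a = 9
  event 5: a = 9
  event 6: a = 9
  event 7: a 9 -> 33  <-- first match

Answer: 7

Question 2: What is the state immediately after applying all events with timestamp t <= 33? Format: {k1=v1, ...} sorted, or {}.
Answer: {c=2, d=36}

Derivation:
Apply events with t <= 33 (3 events):
  after event 1 (t=10: SET d = 48): {d=48}
  after event 2 (t=20: DEC d by 12): {d=36}
  after event 3 (t=27: INC c by 2): {c=2, d=36}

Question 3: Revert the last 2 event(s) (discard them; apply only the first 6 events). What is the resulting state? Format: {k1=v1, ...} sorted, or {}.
Keep first 6 events (discard last 2):
  after event 1 (t=10: SET d = 48): {d=48}
  after event 2 (t=20: DEC d by 12): {d=36}
  after event 3 (t=27: INC c by 2): {c=2, d=36}
  after event 4 (t=34: INC a by 9): {a=9, c=2, d=36}
  after event 5 (t=41: SET c = 25): {a=9, c=25, d=36}
  after event 6 (t=50: DEL d): {a=9, c=25}

Answer: {a=9, c=25}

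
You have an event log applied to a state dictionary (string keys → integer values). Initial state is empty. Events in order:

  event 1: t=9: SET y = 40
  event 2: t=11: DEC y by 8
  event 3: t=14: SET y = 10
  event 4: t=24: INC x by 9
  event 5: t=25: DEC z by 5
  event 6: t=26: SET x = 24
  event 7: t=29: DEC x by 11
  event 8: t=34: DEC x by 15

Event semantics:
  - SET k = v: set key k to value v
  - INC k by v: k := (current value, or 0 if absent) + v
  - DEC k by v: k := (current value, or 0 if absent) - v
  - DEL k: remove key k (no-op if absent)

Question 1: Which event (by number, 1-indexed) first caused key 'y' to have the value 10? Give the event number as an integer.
Looking for first event where y becomes 10:
  event 1: y = 40
  event 2: y = 32
  event 3: y 32 -> 10  <-- first match

Answer: 3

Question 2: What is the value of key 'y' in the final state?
Answer: 10

Derivation:
Track key 'y' through all 8 events:
  event 1 (t=9: SET y = 40): y (absent) -> 40
  event 2 (t=11: DEC y by 8): y 40 -> 32
  event 3 (t=14: SET y = 10): y 32 -> 10
  event 4 (t=24: INC x by 9): y unchanged
  event 5 (t=25: DEC z by 5): y unchanged
  event 6 (t=26: SET x = 24): y unchanged
  event 7 (t=29: DEC x by 11): y unchanged
  event 8 (t=34: DEC x by 15): y unchanged
Final: y = 10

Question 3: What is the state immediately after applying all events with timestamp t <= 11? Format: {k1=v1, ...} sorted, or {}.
Answer: {y=32}

Derivation:
Apply events with t <= 11 (2 events):
  after event 1 (t=9: SET y = 40): {y=40}
  after event 2 (t=11: DEC y by 8): {y=32}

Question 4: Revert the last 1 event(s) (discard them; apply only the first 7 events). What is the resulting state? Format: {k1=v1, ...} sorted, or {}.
Keep first 7 events (discard last 1):
  after event 1 (t=9: SET y = 40): {y=40}
  after event 2 (t=11: DEC y by 8): {y=32}
  after event 3 (t=14: SET y = 10): {y=10}
  after event 4 (t=24: INC x by 9): {x=9, y=10}
  after event 5 (t=25: DEC z by 5): {x=9, y=10, z=-5}
  after event 6 (t=26: SET x = 24): {x=24, y=10, z=-5}
  after event 7 (t=29: DEC x by 11): {x=13, y=10, z=-5}

Answer: {x=13, y=10, z=-5}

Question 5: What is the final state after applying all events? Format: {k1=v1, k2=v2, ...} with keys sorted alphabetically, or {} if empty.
  after event 1 (t=9: SET y = 40): {y=40}
  after event 2 (t=11: DEC y by 8): {y=32}
  after event 3 (t=14: SET y = 10): {y=10}
  after event 4 (t=24: INC x by 9): {x=9, y=10}
  after event 5 (t=25: DEC z by 5): {x=9, y=10, z=-5}
  after event 6 (t=26: SET x = 24): {x=24, y=10, z=-5}
  after event 7 (t=29: DEC x by 11): {x=13, y=10, z=-5}
  after event 8 (t=34: DEC x by 15): {x=-2, y=10, z=-5}

Answer: {x=-2, y=10, z=-5}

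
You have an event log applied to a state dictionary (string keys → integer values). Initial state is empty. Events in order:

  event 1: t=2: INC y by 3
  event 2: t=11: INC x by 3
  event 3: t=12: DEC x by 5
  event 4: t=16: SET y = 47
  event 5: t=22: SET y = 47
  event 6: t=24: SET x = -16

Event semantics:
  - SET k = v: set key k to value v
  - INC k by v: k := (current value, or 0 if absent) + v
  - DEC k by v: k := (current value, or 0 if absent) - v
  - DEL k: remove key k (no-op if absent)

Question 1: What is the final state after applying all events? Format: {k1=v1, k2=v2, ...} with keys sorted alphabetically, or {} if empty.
  after event 1 (t=2: INC y by 3): {y=3}
  after event 2 (t=11: INC x by 3): {x=3, y=3}
  after event 3 (t=12: DEC x by 5): {x=-2, y=3}
  after event 4 (t=16: SET y = 47): {x=-2, y=47}
  after event 5 (t=22: SET y = 47): {x=-2, y=47}
  after event 6 (t=24: SET x = -16): {x=-16, y=47}

Answer: {x=-16, y=47}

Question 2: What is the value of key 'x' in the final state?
Answer: -16

Derivation:
Track key 'x' through all 6 events:
  event 1 (t=2: INC y by 3): x unchanged
  event 2 (t=11: INC x by 3): x (absent) -> 3
  event 3 (t=12: DEC x by 5): x 3 -> -2
  event 4 (t=16: SET y = 47): x unchanged
  event 5 (t=22: SET y = 47): x unchanged
  event 6 (t=24: SET x = -16): x -2 -> -16
Final: x = -16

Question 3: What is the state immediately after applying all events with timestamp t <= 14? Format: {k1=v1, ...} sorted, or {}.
Apply events with t <= 14 (3 events):
  after event 1 (t=2: INC y by 3): {y=3}
  after event 2 (t=11: INC x by 3): {x=3, y=3}
  after event 3 (t=12: DEC x by 5): {x=-2, y=3}

Answer: {x=-2, y=3}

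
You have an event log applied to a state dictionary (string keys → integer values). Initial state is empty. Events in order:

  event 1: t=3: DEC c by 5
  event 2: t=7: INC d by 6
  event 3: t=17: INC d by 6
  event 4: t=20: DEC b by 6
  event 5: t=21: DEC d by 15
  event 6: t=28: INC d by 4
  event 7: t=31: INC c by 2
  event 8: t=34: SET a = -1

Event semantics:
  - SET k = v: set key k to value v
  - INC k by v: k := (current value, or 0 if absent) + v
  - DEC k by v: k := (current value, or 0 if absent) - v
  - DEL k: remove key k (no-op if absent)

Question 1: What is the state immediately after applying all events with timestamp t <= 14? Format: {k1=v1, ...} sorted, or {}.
Apply events with t <= 14 (2 events):
  after event 1 (t=3: DEC c by 5): {c=-5}
  after event 2 (t=7: INC d by 6): {c=-5, d=6}

Answer: {c=-5, d=6}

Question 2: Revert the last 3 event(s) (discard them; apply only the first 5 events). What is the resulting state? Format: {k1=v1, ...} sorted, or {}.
Keep first 5 events (discard last 3):
  after event 1 (t=3: DEC c by 5): {c=-5}
  after event 2 (t=7: INC d by 6): {c=-5, d=6}
  after event 3 (t=17: INC d by 6): {c=-5, d=12}
  after event 4 (t=20: DEC b by 6): {b=-6, c=-5, d=12}
  after event 5 (t=21: DEC d by 15): {b=-6, c=-5, d=-3}

Answer: {b=-6, c=-5, d=-3}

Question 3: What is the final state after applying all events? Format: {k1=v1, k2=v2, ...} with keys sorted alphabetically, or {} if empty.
  after event 1 (t=3: DEC c by 5): {c=-5}
  after event 2 (t=7: INC d by 6): {c=-5, d=6}
  after event 3 (t=17: INC d by 6): {c=-5, d=12}
  after event 4 (t=20: DEC b by 6): {b=-6, c=-5, d=12}
  after event 5 (t=21: DEC d by 15): {b=-6, c=-5, d=-3}
  after event 6 (t=28: INC d by 4): {b=-6, c=-5, d=1}
  after event 7 (t=31: INC c by 2): {b=-6, c=-3, d=1}
  after event 8 (t=34: SET a = -1): {a=-1, b=-6, c=-3, d=1}

Answer: {a=-1, b=-6, c=-3, d=1}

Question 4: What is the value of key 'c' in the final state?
Track key 'c' through all 8 events:
  event 1 (t=3: DEC c by 5): c (absent) -> -5
  event 2 (t=7: INC d by 6): c unchanged
  event 3 (t=17: INC d by 6): c unchanged
  event 4 (t=20: DEC b by 6): c unchanged
  event 5 (t=21: DEC d by 15): c unchanged
  event 6 (t=28: INC d by 4): c unchanged
  event 7 (t=31: INC c by 2): c -5 -> -3
  event 8 (t=34: SET a = -1): c unchanged
Final: c = -3

Answer: -3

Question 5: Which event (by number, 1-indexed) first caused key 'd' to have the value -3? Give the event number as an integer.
Looking for first event where d becomes -3:
  event 2: d = 6
  event 3: d = 12
  event 4: d = 12
  event 5: d 12 -> -3  <-- first match

Answer: 5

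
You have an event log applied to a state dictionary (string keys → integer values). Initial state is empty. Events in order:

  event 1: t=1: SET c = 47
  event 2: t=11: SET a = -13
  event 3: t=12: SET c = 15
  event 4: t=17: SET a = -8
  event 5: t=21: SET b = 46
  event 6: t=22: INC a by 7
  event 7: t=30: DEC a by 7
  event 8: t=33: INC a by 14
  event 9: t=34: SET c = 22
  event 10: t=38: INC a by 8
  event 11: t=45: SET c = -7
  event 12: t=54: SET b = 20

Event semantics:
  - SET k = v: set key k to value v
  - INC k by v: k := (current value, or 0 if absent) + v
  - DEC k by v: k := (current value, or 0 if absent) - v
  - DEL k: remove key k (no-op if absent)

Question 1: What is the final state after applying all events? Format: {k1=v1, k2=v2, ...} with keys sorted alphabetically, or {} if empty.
  after event 1 (t=1: SET c = 47): {c=47}
  after event 2 (t=11: SET a = -13): {a=-13, c=47}
  after event 3 (t=12: SET c = 15): {a=-13, c=15}
  after event 4 (t=17: SET a = -8): {a=-8, c=15}
  after event 5 (t=21: SET b = 46): {a=-8, b=46, c=15}
  after event 6 (t=22: INC a by 7): {a=-1, b=46, c=15}
  after event 7 (t=30: DEC a by 7): {a=-8, b=46, c=15}
  after event 8 (t=33: INC a by 14): {a=6, b=46, c=15}
  after event 9 (t=34: SET c = 22): {a=6, b=46, c=22}
  after event 10 (t=38: INC a by 8): {a=14, b=46, c=22}
  after event 11 (t=45: SET c = -7): {a=14, b=46, c=-7}
  after event 12 (t=54: SET b = 20): {a=14, b=20, c=-7}

Answer: {a=14, b=20, c=-7}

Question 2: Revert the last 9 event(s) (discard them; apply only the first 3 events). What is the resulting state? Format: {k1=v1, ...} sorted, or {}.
Answer: {a=-13, c=15}

Derivation:
Keep first 3 events (discard last 9):
  after event 1 (t=1: SET c = 47): {c=47}
  after event 2 (t=11: SET a = -13): {a=-13, c=47}
  after event 3 (t=12: SET c = 15): {a=-13, c=15}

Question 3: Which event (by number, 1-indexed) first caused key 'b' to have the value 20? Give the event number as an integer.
Looking for first event where b becomes 20:
  event 5: b = 46
  event 6: b = 46
  event 7: b = 46
  event 8: b = 46
  event 9: b = 46
  event 10: b = 46
  event 11: b = 46
  event 12: b 46 -> 20  <-- first match

Answer: 12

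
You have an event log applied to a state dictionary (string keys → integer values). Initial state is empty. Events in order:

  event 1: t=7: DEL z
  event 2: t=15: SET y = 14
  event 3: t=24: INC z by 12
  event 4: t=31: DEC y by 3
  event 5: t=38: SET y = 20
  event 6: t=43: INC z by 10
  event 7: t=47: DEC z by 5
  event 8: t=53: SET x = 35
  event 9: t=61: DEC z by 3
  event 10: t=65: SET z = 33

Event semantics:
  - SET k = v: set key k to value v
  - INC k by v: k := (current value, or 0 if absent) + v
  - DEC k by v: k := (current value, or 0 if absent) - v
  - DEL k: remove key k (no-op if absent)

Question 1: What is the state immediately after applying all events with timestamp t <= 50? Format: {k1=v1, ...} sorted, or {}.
Apply events with t <= 50 (7 events):
  after event 1 (t=7: DEL z): {}
  after event 2 (t=15: SET y = 14): {y=14}
  after event 3 (t=24: INC z by 12): {y=14, z=12}
  after event 4 (t=31: DEC y by 3): {y=11, z=12}
  after event 5 (t=38: SET y = 20): {y=20, z=12}
  after event 6 (t=43: INC z by 10): {y=20, z=22}
  after event 7 (t=47: DEC z by 5): {y=20, z=17}

Answer: {y=20, z=17}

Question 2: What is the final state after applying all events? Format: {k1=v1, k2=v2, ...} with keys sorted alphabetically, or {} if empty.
Answer: {x=35, y=20, z=33}

Derivation:
  after event 1 (t=7: DEL z): {}
  after event 2 (t=15: SET y = 14): {y=14}
  after event 3 (t=24: INC z by 12): {y=14, z=12}
  after event 4 (t=31: DEC y by 3): {y=11, z=12}
  after event 5 (t=38: SET y = 20): {y=20, z=12}
  after event 6 (t=43: INC z by 10): {y=20, z=22}
  after event 7 (t=47: DEC z by 5): {y=20, z=17}
  after event 8 (t=53: SET x = 35): {x=35, y=20, z=17}
  after event 9 (t=61: DEC z by 3): {x=35, y=20, z=14}
  after event 10 (t=65: SET z = 33): {x=35, y=20, z=33}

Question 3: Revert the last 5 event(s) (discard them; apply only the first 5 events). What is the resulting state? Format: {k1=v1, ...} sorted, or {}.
Answer: {y=20, z=12}

Derivation:
Keep first 5 events (discard last 5):
  after event 1 (t=7: DEL z): {}
  after event 2 (t=15: SET y = 14): {y=14}
  after event 3 (t=24: INC z by 12): {y=14, z=12}
  after event 4 (t=31: DEC y by 3): {y=11, z=12}
  after event 5 (t=38: SET y = 20): {y=20, z=12}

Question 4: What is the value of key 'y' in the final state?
Answer: 20

Derivation:
Track key 'y' through all 10 events:
  event 1 (t=7: DEL z): y unchanged
  event 2 (t=15: SET y = 14): y (absent) -> 14
  event 3 (t=24: INC z by 12): y unchanged
  event 4 (t=31: DEC y by 3): y 14 -> 11
  event 5 (t=38: SET y = 20): y 11 -> 20
  event 6 (t=43: INC z by 10): y unchanged
  event 7 (t=47: DEC z by 5): y unchanged
  event 8 (t=53: SET x = 35): y unchanged
  event 9 (t=61: DEC z by 3): y unchanged
  event 10 (t=65: SET z = 33): y unchanged
Final: y = 20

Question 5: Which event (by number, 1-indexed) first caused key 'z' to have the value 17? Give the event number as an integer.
Answer: 7

Derivation:
Looking for first event where z becomes 17:
  event 3: z = 12
  event 4: z = 12
  event 5: z = 12
  event 6: z = 22
  event 7: z 22 -> 17  <-- first match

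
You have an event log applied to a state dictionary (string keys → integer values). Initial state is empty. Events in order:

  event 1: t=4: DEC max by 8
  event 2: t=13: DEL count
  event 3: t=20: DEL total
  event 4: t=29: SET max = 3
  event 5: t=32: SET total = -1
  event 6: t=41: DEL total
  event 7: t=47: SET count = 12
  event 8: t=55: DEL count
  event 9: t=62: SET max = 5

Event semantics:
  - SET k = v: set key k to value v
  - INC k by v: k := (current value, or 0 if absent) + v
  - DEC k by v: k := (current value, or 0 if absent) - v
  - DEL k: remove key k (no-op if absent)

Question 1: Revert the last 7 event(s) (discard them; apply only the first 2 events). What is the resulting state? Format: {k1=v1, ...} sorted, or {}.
Keep first 2 events (discard last 7):
  after event 1 (t=4: DEC max by 8): {max=-8}
  after event 2 (t=13: DEL count): {max=-8}

Answer: {max=-8}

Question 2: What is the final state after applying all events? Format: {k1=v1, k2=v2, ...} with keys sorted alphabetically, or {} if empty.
  after event 1 (t=4: DEC max by 8): {max=-8}
  after event 2 (t=13: DEL count): {max=-8}
  after event 3 (t=20: DEL total): {max=-8}
  after event 4 (t=29: SET max = 3): {max=3}
  after event 5 (t=32: SET total = -1): {max=3, total=-1}
  after event 6 (t=41: DEL total): {max=3}
  after event 7 (t=47: SET count = 12): {count=12, max=3}
  after event 8 (t=55: DEL count): {max=3}
  after event 9 (t=62: SET max = 5): {max=5}

Answer: {max=5}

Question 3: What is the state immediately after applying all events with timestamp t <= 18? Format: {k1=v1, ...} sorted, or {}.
Answer: {max=-8}

Derivation:
Apply events with t <= 18 (2 events):
  after event 1 (t=4: DEC max by 8): {max=-8}
  after event 2 (t=13: DEL count): {max=-8}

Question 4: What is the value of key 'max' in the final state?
Track key 'max' through all 9 events:
  event 1 (t=4: DEC max by 8): max (absent) -> -8
  event 2 (t=13: DEL count): max unchanged
  event 3 (t=20: DEL total): max unchanged
  event 4 (t=29: SET max = 3): max -8 -> 3
  event 5 (t=32: SET total = -1): max unchanged
  event 6 (t=41: DEL total): max unchanged
  event 7 (t=47: SET count = 12): max unchanged
  event 8 (t=55: DEL count): max unchanged
  event 9 (t=62: SET max = 5): max 3 -> 5
Final: max = 5

Answer: 5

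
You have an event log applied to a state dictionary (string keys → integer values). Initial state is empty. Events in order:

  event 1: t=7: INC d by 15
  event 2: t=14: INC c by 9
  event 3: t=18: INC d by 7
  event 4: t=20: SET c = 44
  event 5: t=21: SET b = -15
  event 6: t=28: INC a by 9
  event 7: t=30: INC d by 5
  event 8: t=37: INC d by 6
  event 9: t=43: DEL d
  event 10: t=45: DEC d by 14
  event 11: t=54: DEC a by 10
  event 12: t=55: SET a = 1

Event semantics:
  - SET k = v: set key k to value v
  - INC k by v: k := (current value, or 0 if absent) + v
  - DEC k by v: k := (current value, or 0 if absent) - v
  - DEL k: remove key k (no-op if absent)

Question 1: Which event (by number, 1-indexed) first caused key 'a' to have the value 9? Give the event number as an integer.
Looking for first event where a becomes 9:
  event 6: a (absent) -> 9  <-- first match

Answer: 6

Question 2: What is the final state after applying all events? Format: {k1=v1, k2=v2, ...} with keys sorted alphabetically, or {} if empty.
  after event 1 (t=7: INC d by 15): {d=15}
  after event 2 (t=14: INC c by 9): {c=9, d=15}
  after event 3 (t=18: INC d by 7): {c=9, d=22}
  after event 4 (t=20: SET c = 44): {c=44, d=22}
  after event 5 (t=21: SET b = -15): {b=-15, c=44, d=22}
  after event 6 (t=28: INC a by 9): {a=9, b=-15, c=44, d=22}
  after event 7 (t=30: INC d by 5): {a=9, b=-15, c=44, d=27}
  after event 8 (t=37: INC d by 6): {a=9, b=-15, c=44, d=33}
  after event 9 (t=43: DEL d): {a=9, b=-15, c=44}
  after event 10 (t=45: DEC d by 14): {a=9, b=-15, c=44, d=-14}
  after event 11 (t=54: DEC a by 10): {a=-1, b=-15, c=44, d=-14}
  after event 12 (t=55: SET a = 1): {a=1, b=-15, c=44, d=-14}

Answer: {a=1, b=-15, c=44, d=-14}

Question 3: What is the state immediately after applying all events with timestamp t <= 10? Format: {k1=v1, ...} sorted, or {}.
Apply events with t <= 10 (1 events):
  after event 1 (t=7: INC d by 15): {d=15}

Answer: {d=15}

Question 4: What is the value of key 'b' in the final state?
Answer: -15

Derivation:
Track key 'b' through all 12 events:
  event 1 (t=7: INC d by 15): b unchanged
  event 2 (t=14: INC c by 9): b unchanged
  event 3 (t=18: INC d by 7): b unchanged
  event 4 (t=20: SET c = 44): b unchanged
  event 5 (t=21: SET b = -15): b (absent) -> -15
  event 6 (t=28: INC a by 9): b unchanged
  event 7 (t=30: INC d by 5): b unchanged
  event 8 (t=37: INC d by 6): b unchanged
  event 9 (t=43: DEL d): b unchanged
  event 10 (t=45: DEC d by 14): b unchanged
  event 11 (t=54: DEC a by 10): b unchanged
  event 12 (t=55: SET a = 1): b unchanged
Final: b = -15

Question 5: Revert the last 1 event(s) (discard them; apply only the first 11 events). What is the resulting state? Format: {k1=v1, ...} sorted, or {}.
Answer: {a=-1, b=-15, c=44, d=-14}

Derivation:
Keep first 11 events (discard last 1):
  after event 1 (t=7: INC d by 15): {d=15}
  after event 2 (t=14: INC c by 9): {c=9, d=15}
  after event 3 (t=18: INC d by 7): {c=9, d=22}
  after event 4 (t=20: SET c = 44): {c=44, d=22}
  after event 5 (t=21: SET b = -15): {b=-15, c=44, d=22}
  after event 6 (t=28: INC a by 9): {a=9, b=-15, c=44, d=22}
  after event 7 (t=30: INC d by 5): {a=9, b=-15, c=44, d=27}
  after event 8 (t=37: INC d by 6): {a=9, b=-15, c=44, d=33}
  after event 9 (t=43: DEL d): {a=9, b=-15, c=44}
  after event 10 (t=45: DEC d by 14): {a=9, b=-15, c=44, d=-14}
  after event 11 (t=54: DEC a by 10): {a=-1, b=-15, c=44, d=-14}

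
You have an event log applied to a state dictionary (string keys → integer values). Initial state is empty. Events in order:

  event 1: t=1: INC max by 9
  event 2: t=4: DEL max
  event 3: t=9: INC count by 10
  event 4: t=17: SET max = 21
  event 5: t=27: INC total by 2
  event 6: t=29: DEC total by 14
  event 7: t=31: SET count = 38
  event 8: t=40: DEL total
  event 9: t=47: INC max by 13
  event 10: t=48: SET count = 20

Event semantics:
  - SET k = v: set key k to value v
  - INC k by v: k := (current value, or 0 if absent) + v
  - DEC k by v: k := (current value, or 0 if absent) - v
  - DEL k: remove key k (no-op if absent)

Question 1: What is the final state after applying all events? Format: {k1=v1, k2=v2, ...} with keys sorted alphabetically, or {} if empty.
  after event 1 (t=1: INC max by 9): {max=9}
  after event 2 (t=4: DEL max): {}
  after event 3 (t=9: INC count by 10): {count=10}
  after event 4 (t=17: SET max = 21): {count=10, max=21}
  after event 5 (t=27: INC total by 2): {count=10, max=21, total=2}
  after event 6 (t=29: DEC total by 14): {count=10, max=21, total=-12}
  after event 7 (t=31: SET count = 38): {count=38, max=21, total=-12}
  after event 8 (t=40: DEL total): {count=38, max=21}
  after event 9 (t=47: INC max by 13): {count=38, max=34}
  after event 10 (t=48: SET count = 20): {count=20, max=34}

Answer: {count=20, max=34}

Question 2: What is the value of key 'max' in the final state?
Answer: 34

Derivation:
Track key 'max' through all 10 events:
  event 1 (t=1: INC max by 9): max (absent) -> 9
  event 2 (t=4: DEL max): max 9 -> (absent)
  event 3 (t=9: INC count by 10): max unchanged
  event 4 (t=17: SET max = 21): max (absent) -> 21
  event 5 (t=27: INC total by 2): max unchanged
  event 6 (t=29: DEC total by 14): max unchanged
  event 7 (t=31: SET count = 38): max unchanged
  event 8 (t=40: DEL total): max unchanged
  event 9 (t=47: INC max by 13): max 21 -> 34
  event 10 (t=48: SET count = 20): max unchanged
Final: max = 34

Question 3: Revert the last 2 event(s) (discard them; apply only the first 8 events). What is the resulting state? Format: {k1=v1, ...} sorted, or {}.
Answer: {count=38, max=21}

Derivation:
Keep first 8 events (discard last 2):
  after event 1 (t=1: INC max by 9): {max=9}
  after event 2 (t=4: DEL max): {}
  after event 3 (t=9: INC count by 10): {count=10}
  after event 4 (t=17: SET max = 21): {count=10, max=21}
  after event 5 (t=27: INC total by 2): {count=10, max=21, total=2}
  after event 6 (t=29: DEC total by 14): {count=10, max=21, total=-12}
  after event 7 (t=31: SET count = 38): {count=38, max=21, total=-12}
  after event 8 (t=40: DEL total): {count=38, max=21}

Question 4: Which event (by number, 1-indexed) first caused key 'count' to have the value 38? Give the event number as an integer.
Looking for first event where count becomes 38:
  event 3: count = 10
  event 4: count = 10
  event 5: count = 10
  event 6: count = 10
  event 7: count 10 -> 38  <-- first match

Answer: 7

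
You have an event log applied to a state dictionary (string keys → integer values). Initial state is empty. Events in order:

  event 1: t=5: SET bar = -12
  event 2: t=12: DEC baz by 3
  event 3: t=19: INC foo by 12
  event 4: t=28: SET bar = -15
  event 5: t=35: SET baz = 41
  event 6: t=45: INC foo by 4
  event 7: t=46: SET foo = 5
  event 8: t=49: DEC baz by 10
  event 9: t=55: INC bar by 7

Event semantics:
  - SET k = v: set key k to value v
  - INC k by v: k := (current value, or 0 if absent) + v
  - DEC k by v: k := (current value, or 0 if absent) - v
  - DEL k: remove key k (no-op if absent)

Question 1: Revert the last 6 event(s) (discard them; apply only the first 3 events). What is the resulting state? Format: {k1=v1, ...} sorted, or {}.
Answer: {bar=-12, baz=-3, foo=12}

Derivation:
Keep first 3 events (discard last 6):
  after event 1 (t=5: SET bar = -12): {bar=-12}
  after event 2 (t=12: DEC baz by 3): {bar=-12, baz=-3}
  after event 3 (t=19: INC foo by 12): {bar=-12, baz=-3, foo=12}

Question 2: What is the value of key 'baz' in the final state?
Answer: 31

Derivation:
Track key 'baz' through all 9 events:
  event 1 (t=5: SET bar = -12): baz unchanged
  event 2 (t=12: DEC baz by 3): baz (absent) -> -3
  event 3 (t=19: INC foo by 12): baz unchanged
  event 4 (t=28: SET bar = -15): baz unchanged
  event 5 (t=35: SET baz = 41): baz -3 -> 41
  event 6 (t=45: INC foo by 4): baz unchanged
  event 7 (t=46: SET foo = 5): baz unchanged
  event 8 (t=49: DEC baz by 10): baz 41 -> 31
  event 9 (t=55: INC bar by 7): baz unchanged
Final: baz = 31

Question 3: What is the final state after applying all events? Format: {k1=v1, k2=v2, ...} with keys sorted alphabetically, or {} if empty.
  after event 1 (t=5: SET bar = -12): {bar=-12}
  after event 2 (t=12: DEC baz by 3): {bar=-12, baz=-3}
  after event 3 (t=19: INC foo by 12): {bar=-12, baz=-3, foo=12}
  after event 4 (t=28: SET bar = -15): {bar=-15, baz=-3, foo=12}
  after event 5 (t=35: SET baz = 41): {bar=-15, baz=41, foo=12}
  after event 6 (t=45: INC foo by 4): {bar=-15, baz=41, foo=16}
  after event 7 (t=46: SET foo = 5): {bar=-15, baz=41, foo=5}
  after event 8 (t=49: DEC baz by 10): {bar=-15, baz=31, foo=5}
  after event 9 (t=55: INC bar by 7): {bar=-8, baz=31, foo=5}

Answer: {bar=-8, baz=31, foo=5}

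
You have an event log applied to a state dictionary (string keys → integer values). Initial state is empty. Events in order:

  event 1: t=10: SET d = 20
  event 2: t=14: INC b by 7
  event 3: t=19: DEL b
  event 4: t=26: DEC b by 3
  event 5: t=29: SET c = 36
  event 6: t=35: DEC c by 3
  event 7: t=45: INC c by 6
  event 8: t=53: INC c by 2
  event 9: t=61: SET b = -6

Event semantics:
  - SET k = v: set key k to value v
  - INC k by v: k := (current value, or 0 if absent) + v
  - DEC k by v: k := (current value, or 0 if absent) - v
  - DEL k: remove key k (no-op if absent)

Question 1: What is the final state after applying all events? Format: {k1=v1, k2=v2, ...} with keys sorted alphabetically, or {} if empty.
Answer: {b=-6, c=41, d=20}

Derivation:
  after event 1 (t=10: SET d = 20): {d=20}
  after event 2 (t=14: INC b by 7): {b=7, d=20}
  after event 3 (t=19: DEL b): {d=20}
  after event 4 (t=26: DEC b by 3): {b=-3, d=20}
  after event 5 (t=29: SET c = 36): {b=-3, c=36, d=20}
  after event 6 (t=35: DEC c by 3): {b=-3, c=33, d=20}
  after event 7 (t=45: INC c by 6): {b=-3, c=39, d=20}
  after event 8 (t=53: INC c by 2): {b=-3, c=41, d=20}
  after event 9 (t=61: SET b = -6): {b=-6, c=41, d=20}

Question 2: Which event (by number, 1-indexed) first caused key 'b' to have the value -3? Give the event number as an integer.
Looking for first event where b becomes -3:
  event 2: b = 7
  event 3: b = (absent)
  event 4: b (absent) -> -3  <-- first match

Answer: 4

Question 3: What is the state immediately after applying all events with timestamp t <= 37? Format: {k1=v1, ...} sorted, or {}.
Apply events with t <= 37 (6 events):
  after event 1 (t=10: SET d = 20): {d=20}
  after event 2 (t=14: INC b by 7): {b=7, d=20}
  after event 3 (t=19: DEL b): {d=20}
  after event 4 (t=26: DEC b by 3): {b=-3, d=20}
  after event 5 (t=29: SET c = 36): {b=-3, c=36, d=20}
  after event 6 (t=35: DEC c by 3): {b=-3, c=33, d=20}

Answer: {b=-3, c=33, d=20}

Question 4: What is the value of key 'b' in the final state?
Answer: -6

Derivation:
Track key 'b' through all 9 events:
  event 1 (t=10: SET d = 20): b unchanged
  event 2 (t=14: INC b by 7): b (absent) -> 7
  event 3 (t=19: DEL b): b 7 -> (absent)
  event 4 (t=26: DEC b by 3): b (absent) -> -3
  event 5 (t=29: SET c = 36): b unchanged
  event 6 (t=35: DEC c by 3): b unchanged
  event 7 (t=45: INC c by 6): b unchanged
  event 8 (t=53: INC c by 2): b unchanged
  event 9 (t=61: SET b = -6): b -3 -> -6
Final: b = -6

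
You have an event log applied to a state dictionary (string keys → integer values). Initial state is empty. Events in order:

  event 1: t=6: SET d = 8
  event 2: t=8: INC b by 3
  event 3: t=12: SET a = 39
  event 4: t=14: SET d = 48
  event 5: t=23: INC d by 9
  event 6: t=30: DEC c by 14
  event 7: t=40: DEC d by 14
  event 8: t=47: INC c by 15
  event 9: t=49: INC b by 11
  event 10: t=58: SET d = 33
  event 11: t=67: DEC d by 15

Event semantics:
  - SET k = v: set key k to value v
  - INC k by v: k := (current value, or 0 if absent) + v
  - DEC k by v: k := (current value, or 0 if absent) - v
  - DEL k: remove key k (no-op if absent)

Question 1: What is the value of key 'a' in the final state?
Answer: 39

Derivation:
Track key 'a' through all 11 events:
  event 1 (t=6: SET d = 8): a unchanged
  event 2 (t=8: INC b by 3): a unchanged
  event 3 (t=12: SET a = 39): a (absent) -> 39
  event 4 (t=14: SET d = 48): a unchanged
  event 5 (t=23: INC d by 9): a unchanged
  event 6 (t=30: DEC c by 14): a unchanged
  event 7 (t=40: DEC d by 14): a unchanged
  event 8 (t=47: INC c by 15): a unchanged
  event 9 (t=49: INC b by 11): a unchanged
  event 10 (t=58: SET d = 33): a unchanged
  event 11 (t=67: DEC d by 15): a unchanged
Final: a = 39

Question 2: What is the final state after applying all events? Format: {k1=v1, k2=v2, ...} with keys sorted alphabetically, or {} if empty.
Answer: {a=39, b=14, c=1, d=18}

Derivation:
  after event 1 (t=6: SET d = 8): {d=8}
  after event 2 (t=8: INC b by 3): {b=3, d=8}
  after event 3 (t=12: SET a = 39): {a=39, b=3, d=8}
  after event 4 (t=14: SET d = 48): {a=39, b=3, d=48}
  after event 5 (t=23: INC d by 9): {a=39, b=3, d=57}
  after event 6 (t=30: DEC c by 14): {a=39, b=3, c=-14, d=57}
  after event 7 (t=40: DEC d by 14): {a=39, b=3, c=-14, d=43}
  after event 8 (t=47: INC c by 15): {a=39, b=3, c=1, d=43}
  after event 9 (t=49: INC b by 11): {a=39, b=14, c=1, d=43}
  after event 10 (t=58: SET d = 33): {a=39, b=14, c=1, d=33}
  after event 11 (t=67: DEC d by 15): {a=39, b=14, c=1, d=18}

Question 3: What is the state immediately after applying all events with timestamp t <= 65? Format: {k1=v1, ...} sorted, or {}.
Apply events with t <= 65 (10 events):
  after event 1 (t=6: SET d = 8): {d=8}
  after event 2 (t=8: INC b by 3): {b=3, d=8}
  after event 3 (t=12: SET a = 39): {a=39, b=3, d=8}
  after event 4 (t=14: SET d = 48): {a=39, b=3, d=48}
  after event 5 (t=23: INC d by 9): {a=39, b=3, d=57}
  after event 6 (t=30: DEC c by 14): {a=39, b=3, c=-14, d=57}
  after event 7 (t=40: DEC d by 14): {a=39, b=3, c=-14, d=43}
  after event 8 (t=47: INC c by 15): {a=39, b=3, c=1, d=43}
  after event 9 (t=49: INC b by 11): {a=39, b=14, c=1, d=43}
  after event 10 (t=58: SET d = 33): {a=39, b=14, c=1, d=33}

Answer: {a=39, b=14, c=1, d=33}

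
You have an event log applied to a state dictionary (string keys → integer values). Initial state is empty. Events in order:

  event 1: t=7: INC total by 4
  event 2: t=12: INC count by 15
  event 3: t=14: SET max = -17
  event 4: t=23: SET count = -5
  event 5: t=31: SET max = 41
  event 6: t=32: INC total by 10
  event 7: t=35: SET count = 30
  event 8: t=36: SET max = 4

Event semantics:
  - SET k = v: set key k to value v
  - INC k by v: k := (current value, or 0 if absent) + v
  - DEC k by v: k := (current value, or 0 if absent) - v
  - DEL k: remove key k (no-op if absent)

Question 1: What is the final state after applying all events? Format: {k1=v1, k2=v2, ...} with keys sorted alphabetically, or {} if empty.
Answer: {count=30, max=4, total=14}

Derivation:
  after event 1 (t=7: INC total by 4): {total=4}
  after event 2 (t=12: INC count by 15): {count=15, total=4}
  after event 3 (t=14: SET max = -17): {count=15, max=-17, total=4}
  after event 4 (t=23: SET count = -5): {count=-5, max=-17, total=4}
  after event 5 (t=31: SET max = 41): {count=-5, max=41, total=4}
  after event 6 (t=32: INC total by 10): {count=-5, max=41, total=14}
  after event 7 (t=35: SET count = 30): {count=30, max=41, total=14}
  after event 8 (t=36: SET max = 4): {count=30, max=4, total=14}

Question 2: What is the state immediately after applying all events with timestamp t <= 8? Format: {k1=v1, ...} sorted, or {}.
Answer: {total=4}

Derivation:
Apply events with t <= 8 (1 events):
  after event 1 (t=7: INC total by 4): {total=4}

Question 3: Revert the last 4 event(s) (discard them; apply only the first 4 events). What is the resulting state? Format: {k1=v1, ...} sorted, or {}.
Keep first 4 events (discard last 4):
  after event 1 (t=7: INC total by 4): {total=4}
  after event 2 (t=12: INC count by 15): {count=15, total=4}
  after event 3 (t=14: SET max = -17): {count=15, max=-17, total=4}
  after event 4 (t=23: SET count = -5): {count=-5, max=-17, total=4}

Answer: {count=-5, max=-17, total=4}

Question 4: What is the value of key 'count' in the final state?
Answer: 30

Derivation:
Track key 'count' through all 8 events:
  event 1 (t=7: INC total by 4): count unchanged
  event 2 (t=12: INC count by 15): count (absent) -> 15
  event 3 (t=14: SET max = -17): count unchanged
  event 4 (t=23: SET count = -5): count 15 -> -5
  event 5 (t=31: SET max = 41): count unchanged
  event 6 (t=32: INC total by 10): count unchanged
  event 7 (t=35: SET count = 30): count -5 -> 30
  event 8 (t=36: SET max = 4): count unchanged
Final: count = 30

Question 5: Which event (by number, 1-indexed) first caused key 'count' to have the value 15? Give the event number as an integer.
Answer: 2

Derivation:
Looking for first event where count becomes 15:
  event 2: count (absent) -> 15  <-- first match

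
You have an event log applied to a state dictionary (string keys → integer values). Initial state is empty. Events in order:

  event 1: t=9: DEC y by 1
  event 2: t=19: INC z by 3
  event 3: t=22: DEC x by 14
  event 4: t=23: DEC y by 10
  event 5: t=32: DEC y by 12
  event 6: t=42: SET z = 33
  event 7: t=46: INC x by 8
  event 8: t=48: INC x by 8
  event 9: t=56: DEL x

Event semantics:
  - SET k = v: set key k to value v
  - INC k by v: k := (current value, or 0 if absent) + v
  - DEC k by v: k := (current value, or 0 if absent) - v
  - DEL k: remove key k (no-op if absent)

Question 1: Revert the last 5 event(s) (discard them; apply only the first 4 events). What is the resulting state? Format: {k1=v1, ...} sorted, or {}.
Answer: {x=-14, y=-11, z=3}

Derivation:
Keep first 4 events (discard last 5):
  after event 1 (t=9: DEC y by 1): {y=-1}
  after event 2 (t=19: INC z by 3): {y=-1, z=3}
  after event 3 (t=22: DEC x by 14): {x=-14, y=-1, z=3}
  after event 4 (t=23: DEC y by 10): {x=-14, y=-11, z=3}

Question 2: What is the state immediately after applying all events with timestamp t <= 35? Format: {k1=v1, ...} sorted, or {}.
Answer: {x=-14, y=-23, z=3}

Derivation:
Apply events with t <= 35 (5 events):
  after event 1 (t=9: DEC y by 1): {y=-1}
  after event 2 (t=19: INC z by 3): {y=-1, z=3}
  after event 3 (t=22: DEC x by 14): {x=-14, y=-1, z=3}
  after event 4 (t=23: DEC y by 10): {x=-14, y=-11, z=3}
  after event 5 (t=32: DEC y by 12): {x=-14, y=-23, z=3}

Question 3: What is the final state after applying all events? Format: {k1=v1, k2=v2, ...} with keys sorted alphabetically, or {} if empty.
  after event 1 (t=9: DEC y by 1): {y=-1}
  after event 2 (t=19: INC z by 3): {y=-1, z=3}
  after event 3 (t=22: DEC x by 14): {x=-14, y=-1, z=3}
  after event 4 (t=23: DEC y by 10): {x=-14, y=-11, z=3}
  after event 5 (t=32: DEC y by 12): {x=-14, y=-23, z=3}
  after event 6 (t=42: SET z = 33): {x=-14, y=-23, z=33}
  after event 7 (t=46: INC x by 8): {x=-6, y=-23, z=33}
  after event 8 (t=48: INC x by 8): {x=2, y=-23, z=33}
  after event 9 (t=56: DEL x): {y=-23, z=33}

Answer: {y=-23, z=33}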